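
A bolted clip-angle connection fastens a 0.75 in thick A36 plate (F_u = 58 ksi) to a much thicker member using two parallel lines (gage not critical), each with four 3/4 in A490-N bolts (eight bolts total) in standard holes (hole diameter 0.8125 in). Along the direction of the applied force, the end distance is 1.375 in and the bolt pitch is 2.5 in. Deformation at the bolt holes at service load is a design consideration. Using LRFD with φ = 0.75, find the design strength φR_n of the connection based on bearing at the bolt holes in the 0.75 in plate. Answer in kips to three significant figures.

428 kips

Per bolt r_n = 1.2 l_c t F_u ≤ 2.4 d t F_u; upper limit = 2.4 × 0.75 × 0.75 × 58 = 78.3 kips.
Edge bolt: l_c = 1.375 − 0.8125/2 = 0.9688 in → 1.2 × 0.9688 × 0.75 × 58 = 50.57 → r_n = 50.57 kips.
Interior bolts: l_c = 2.5 − 0.8125 = 1.688 in → 1.2 × 1.688 × 0.75 × 58 = 88.09 → r_n = 78.3 kips.
R_n = 2 × 50.57 + 6 × 78.3 = 570.9 kips.
Design strength φR_n = 0.75 × 570.9 = 428 kips.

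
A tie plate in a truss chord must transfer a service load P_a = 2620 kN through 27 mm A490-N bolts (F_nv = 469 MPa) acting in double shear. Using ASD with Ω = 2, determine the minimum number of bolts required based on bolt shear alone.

A_b = π·27²/4 = 572.6 mm².
Per-bolt allowable strength R_n/Ω = 469 × 572.6 × 2 / 1000 / 2 = 268.5 kN.
n ≥ 2620 / 268.5 = 9.757 → use 10 bolts.

10 bolts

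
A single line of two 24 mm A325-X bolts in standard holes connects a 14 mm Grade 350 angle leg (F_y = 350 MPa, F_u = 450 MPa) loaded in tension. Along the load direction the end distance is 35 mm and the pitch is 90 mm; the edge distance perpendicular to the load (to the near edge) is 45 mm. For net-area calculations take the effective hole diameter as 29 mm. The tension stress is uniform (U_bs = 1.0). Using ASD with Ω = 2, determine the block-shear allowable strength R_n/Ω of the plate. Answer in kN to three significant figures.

250 kN

Shear plane L_v = 35 + 1·90 = 125 mm; A_gv = 125 × 14 = 1750 mm².
A_nv = (125 − 1.5·29) × 14 = 1141 mm².
A_nt = (45 − 0.5·29) × 14 = 427 mm².
0.6 F_u A_nv = 308.1 kN; 0.6 F_y A_gv = 367.5 kN → shear rupture governs the shear term.
R_n = 308.1 + 1.0 × 450 × 427 / 1000 = 500.2 kN.
Allowable strength R_n/Ω = 500.2 / 2 = 250 kN.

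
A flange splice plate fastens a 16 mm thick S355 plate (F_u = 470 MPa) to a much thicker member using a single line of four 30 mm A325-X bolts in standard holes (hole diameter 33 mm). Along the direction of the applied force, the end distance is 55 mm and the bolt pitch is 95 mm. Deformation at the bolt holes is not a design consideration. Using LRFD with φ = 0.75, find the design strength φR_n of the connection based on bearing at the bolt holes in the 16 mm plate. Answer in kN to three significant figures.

1850 kN

Per bolt r_n = 1.5 l_c t F_u ≤ 3.0 d t F_u; upper limit = 3.0 × 30 × 16 × 470 / 1000 = 676.8 kN.
Edge bolt: l_c = 55 − 33/2 = 38.5 mm → 1.5 × 38.5 × 16 × 470 / 1000 = 434.3 → r_n = 434.3 kN.
Interior bolts: l_c = 95 − 33 = 62 mm → 1.5 × 62 × 16 × 470 / 1000 = 699.4 → r_n = 676.8 kN.
R_n = 1 × 434.3 + 3 × 676.8 = 2465 kN.
Design strength φR_n = 0.75 × 2465 = 1850 kN.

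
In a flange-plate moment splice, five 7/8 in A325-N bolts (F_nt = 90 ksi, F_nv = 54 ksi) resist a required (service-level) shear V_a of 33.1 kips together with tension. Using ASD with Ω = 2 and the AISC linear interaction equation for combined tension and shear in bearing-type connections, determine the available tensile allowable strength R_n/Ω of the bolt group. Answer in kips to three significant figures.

A_b = π·0.875²/4 = 0.6013 in²; f_rv = 33.1 / (5 × 0.6013) = 11.01 ksi.
F'_nt = 1.3 F_nt − (Ω F_nt / F_nv) f_rv = 1.3·90 − (2·90/54)·11.01 = 80.3 ksi, capped at F_nt → F'_nt = 80.3 ksi.
R_n = F'_nt · A_b · n = 80.3 × 0.6013 × 5 = 241.4 kips.
Allowable strength R_n/Ω = 241.4 / 2 = 121 kips.

121 kips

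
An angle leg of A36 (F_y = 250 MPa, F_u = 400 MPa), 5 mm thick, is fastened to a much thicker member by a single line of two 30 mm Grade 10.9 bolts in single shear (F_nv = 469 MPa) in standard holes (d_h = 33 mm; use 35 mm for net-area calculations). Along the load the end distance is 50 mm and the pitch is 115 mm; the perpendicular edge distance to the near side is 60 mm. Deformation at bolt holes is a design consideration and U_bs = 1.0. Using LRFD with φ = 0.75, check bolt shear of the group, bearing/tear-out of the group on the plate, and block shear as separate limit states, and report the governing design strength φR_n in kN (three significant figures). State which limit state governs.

Bolt shear: A_b = π·30²/4 = 706.9 mm²; R_n = 469 × 706.9 × 2 × 1 / 1000 = 663 kN → 0.75 × 663 = 497 kN.
Bearing: edge l_c = 33.5, r_n = 80.4 kN; interior l_c = 82, r_n = 144 kN; R_n = 80.4 + 1·144 = 224.4 kN → 168 kN.
Block shear: A_gv = 825, A_nv = 562.5, A_nt = 212.5 mm²; R_n = min(0.6F_uA_nv, 0.6F_yA_gv) + U_bs·F_u·A_nt = 208.8 kN → 157 kN.
Block shear governs: 157 kN.

157 kN (block shear governs)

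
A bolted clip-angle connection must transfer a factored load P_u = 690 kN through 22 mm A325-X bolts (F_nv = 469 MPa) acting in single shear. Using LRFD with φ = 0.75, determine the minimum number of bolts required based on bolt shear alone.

A_b = π·22²/4 = 380.1 mm².
Per-bolt design strength φR_n = 0.75 × 469 × 380.1 × 1 / 1000 = 133.7 kN.
n ≥ 690 / 133.7 = 5.16 → use 6 bolts.

6 bolts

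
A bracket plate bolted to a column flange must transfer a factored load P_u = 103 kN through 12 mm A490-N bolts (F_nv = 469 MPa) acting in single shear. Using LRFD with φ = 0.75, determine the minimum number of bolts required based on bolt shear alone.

A_b = π·12²/4 = 113.1 mm².
Per-bolt design strength φR_n = 0.75 × 469 × 113.1 × 1 / 1000 = 39.78 kN.
n ≥ 103 / 39.78 = 2.589 → use 3 bolts.

3 bolts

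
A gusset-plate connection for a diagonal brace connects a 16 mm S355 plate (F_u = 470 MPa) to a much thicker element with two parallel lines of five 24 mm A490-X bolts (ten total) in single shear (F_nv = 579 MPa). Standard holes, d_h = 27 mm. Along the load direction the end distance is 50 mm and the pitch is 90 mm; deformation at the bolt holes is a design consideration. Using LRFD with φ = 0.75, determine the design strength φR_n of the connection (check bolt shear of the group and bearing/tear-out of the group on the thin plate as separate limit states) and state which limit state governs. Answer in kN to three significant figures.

1960 kN (bolt shear governs)

Bolt shear: A_b = π·24²/4 = 452.4 mm²; R_n = 579 × 452.4 × 10 × 1 / 1000 = 2619 kN → 0.75 × 2619 = 1960 kN.
Bearing (1.2 l_c t F_u ≤ 2.4 d t F_u): upper limit = 2.4·24·16·470 / 1000 = 433.2 kN.
  Edge l_c = 50 − 27/2 = 36.5 → r_n = 329.4 kN; interior l_c = 90 − 27 = 63 → r_n = 433.2 kN.
  R_n,bearing = 2·329.4 + 8·433.2 = 4124 kN → 0.75 × 4124 = 3090 kN.
Bolt shear governs: 1960 kN.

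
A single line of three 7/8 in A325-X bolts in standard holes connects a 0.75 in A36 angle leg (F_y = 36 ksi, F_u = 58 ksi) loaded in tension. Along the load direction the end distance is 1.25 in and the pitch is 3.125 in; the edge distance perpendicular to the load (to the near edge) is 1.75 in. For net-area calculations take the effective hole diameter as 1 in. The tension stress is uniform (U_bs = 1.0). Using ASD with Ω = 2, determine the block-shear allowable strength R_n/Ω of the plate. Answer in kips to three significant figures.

Shear plane L_v = 1.25 + 2·3.125 = 7.5 in; A_gv = 7.5 × 0.75 = 5.625 in².
A_nv = (7.5 − 2.5·1) × 0.75 = 3.75 in².
A_nt = (1.75 − 0.5·1) × 0.75 = 0.9375 in².
0.6 F_u A_nv = 130.5 kips; 0.6 F_y A_gv = 121.5 kips → shear yielding governs the shear term.
R_n = 121.5 + 1.0 × 58 × 0.9375 = 175.9 kips.
Allowable strength R_n/Ω = 175.9 / 2 = 87.9 kips.

87.9 kips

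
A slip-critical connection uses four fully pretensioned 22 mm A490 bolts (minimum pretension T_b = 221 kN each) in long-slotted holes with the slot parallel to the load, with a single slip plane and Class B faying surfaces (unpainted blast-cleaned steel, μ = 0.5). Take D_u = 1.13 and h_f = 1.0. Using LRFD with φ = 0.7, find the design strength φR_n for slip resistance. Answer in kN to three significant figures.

R_n = μ · D_u · h_f · T_b · n_s · n_b = 0.5 × 1.13 × 1.0 × 221 × 1 × 4 = 499.5 kN.
Design strength φR_n = 0.7 × 499.5 = 350 kN.

350 kN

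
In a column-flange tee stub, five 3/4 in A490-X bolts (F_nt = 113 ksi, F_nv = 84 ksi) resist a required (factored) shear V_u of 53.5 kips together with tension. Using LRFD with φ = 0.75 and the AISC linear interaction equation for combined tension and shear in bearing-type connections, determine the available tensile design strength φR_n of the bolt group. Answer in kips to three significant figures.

A_b = π·0.75²/4 = 0.4418 in²; f_rv = 53.5 / (5 × 0.4418) = 24.22 ksi.
F'_nt = 1.3 F_nt − (F_nt / φF_nv) f_rv = 1.3·113 − (113/(0.75·84))·24.22 = 103.5 ksi, capped at F_nt → F'_nt = 103.5 ksi.
R_n = F'_nt · A_b · n = 103.5 × 0.4418 × 5 = 228.5 kips.
Design strength φR_n = 0.75 × 228.5 = 171 kips.

171 kips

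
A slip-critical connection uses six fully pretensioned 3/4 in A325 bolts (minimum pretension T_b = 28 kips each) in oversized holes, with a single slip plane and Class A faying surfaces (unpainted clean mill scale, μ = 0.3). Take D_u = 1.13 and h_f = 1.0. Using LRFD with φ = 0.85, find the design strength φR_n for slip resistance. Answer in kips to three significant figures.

R_n = μ · D_u · h_f · T_b · n_s · n_b = 0.3 × 1.13 × 1.0 × 28 × 1 × 6 = 56.95 kips.
Design strength φR_n = 0.85 × 56.95 = 48.4 kips.

48.4 kips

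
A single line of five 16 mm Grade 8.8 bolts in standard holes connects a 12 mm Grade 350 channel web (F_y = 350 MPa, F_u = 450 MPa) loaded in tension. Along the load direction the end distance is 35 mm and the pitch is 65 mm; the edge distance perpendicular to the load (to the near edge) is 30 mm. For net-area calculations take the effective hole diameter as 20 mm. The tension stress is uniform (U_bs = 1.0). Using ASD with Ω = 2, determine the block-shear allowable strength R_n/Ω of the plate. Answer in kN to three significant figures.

386 kN

Shear plane L_v = 35 + 4·65 = 295 mm; A_gv = 295 × 12 = 3540 mm².
A_nv = (295 − 4.5·20) × 12 = 2460 mm².
A_nt = (30 − 0.5·20) × 12 = 240 mm².
0.6 F_u A_nv = 664.2 kN; 0.6 F_y A_gv = 743.4 kN → shear rupture governs the shear term.
R_n = 664.2 + 1.0 × 450 × 240 / 1000 = 772.2 kN.
Allowable strength R_n/Ω = 772.2 / 2 = 386 kN.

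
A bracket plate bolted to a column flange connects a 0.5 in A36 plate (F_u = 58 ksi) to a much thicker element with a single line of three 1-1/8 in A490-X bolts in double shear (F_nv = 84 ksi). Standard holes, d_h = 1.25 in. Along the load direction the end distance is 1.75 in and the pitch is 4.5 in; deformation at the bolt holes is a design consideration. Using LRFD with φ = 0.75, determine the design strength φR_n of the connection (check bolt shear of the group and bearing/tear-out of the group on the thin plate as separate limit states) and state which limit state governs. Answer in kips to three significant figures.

Bolt shear: A_b = π·1.125²/4 = 0.994 in²; R_n = 84 × 0.994 × 3 × 2 = 501 kips → 0.75 × 501 = 376 kips.
Bearing (1.2 l_c t F_u ≤ 2.4 d t F_u): upper limit = 2.4·1.125·0.5·58 = 78.3 kips.
  Edge l_c = 1.75 − 1.25/2 = 1.125 → r_n = 39.15 kips; interior l_c = 4.5 − 1.25 = 3.25 → r_n = 78.3 kips.
  R_n,bearing = 1·39.15 + 2·78.3 = 195.8 kips → 0.75 × 195.8 = 147 kips.
Bearing governs: 147 kips.

147 kips (bearing governs)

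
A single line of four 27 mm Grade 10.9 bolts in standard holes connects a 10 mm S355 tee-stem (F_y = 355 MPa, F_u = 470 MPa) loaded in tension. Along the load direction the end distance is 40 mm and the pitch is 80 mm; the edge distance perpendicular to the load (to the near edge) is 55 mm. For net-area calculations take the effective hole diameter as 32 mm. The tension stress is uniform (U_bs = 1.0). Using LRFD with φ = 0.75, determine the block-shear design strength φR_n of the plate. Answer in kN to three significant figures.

Shear plane L_v = 40 + 3·80 = 280 mm; A_gv = 280 × 10 = 2800 mm².
A_nv = (280 − 3.5·32) × 10 = 1680 mm².
A_nt = (55 − 0.5·32) × 10 = 390 mm².
0.6 F_u A_nv = 473.8 kN; 0.6 F_y A_gv = 596.4 kN → shear rupture governs the shear term.
R_n = 473.8 + 1.0 × 470 × 390 / 1000 = 657.1 kN.
Design strength φR_n = 0.75 × 657.1 = 493 kN.

493 kN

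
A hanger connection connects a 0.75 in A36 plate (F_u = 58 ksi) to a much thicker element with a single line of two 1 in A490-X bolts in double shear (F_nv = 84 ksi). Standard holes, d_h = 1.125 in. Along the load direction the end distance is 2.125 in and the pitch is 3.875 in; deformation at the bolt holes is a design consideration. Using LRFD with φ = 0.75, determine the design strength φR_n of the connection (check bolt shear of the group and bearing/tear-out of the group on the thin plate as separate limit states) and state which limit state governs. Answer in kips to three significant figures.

139 kips (bearing governs)

Bolt shear: A_b = π·1²/4 = 0.7854 in²; R_n = 84 × 0.7854 × 2 × 2 = 263.9 kips → 0.75 × 263.9 = 198 kips.
Bearing (1.2 l_c t F_u ≤ 2.4 d t F_u): upper limit = 2.4·1·0.75·58 = 104.4 kips.
  Edge l_c = 2.125 − 1.125/2 = 1.562 → r_n = 81.56 kips; interior l_c = 3.875 − 1.125 = 2.75 → r_n = 104.4 kips.
  R_n,bearing = 1·81.56 + 1·104.4 = 186 kips → 0.75 × 186 = 139 kips.
Bearing governs: 139 kips.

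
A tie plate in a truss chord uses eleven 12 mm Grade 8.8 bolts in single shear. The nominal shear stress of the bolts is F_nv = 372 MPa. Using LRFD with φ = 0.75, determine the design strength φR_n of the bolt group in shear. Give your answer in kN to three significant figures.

A_b = π × 12² / 4 = 113.1 mm².
R_n = F_nv · A_b · n · n_s = 372 × 113.1 × 11 × 1 / 1000 = 462.8 kN.
Design strength φR_n = 0.75 × 462.8 = 347 kN.

347 kN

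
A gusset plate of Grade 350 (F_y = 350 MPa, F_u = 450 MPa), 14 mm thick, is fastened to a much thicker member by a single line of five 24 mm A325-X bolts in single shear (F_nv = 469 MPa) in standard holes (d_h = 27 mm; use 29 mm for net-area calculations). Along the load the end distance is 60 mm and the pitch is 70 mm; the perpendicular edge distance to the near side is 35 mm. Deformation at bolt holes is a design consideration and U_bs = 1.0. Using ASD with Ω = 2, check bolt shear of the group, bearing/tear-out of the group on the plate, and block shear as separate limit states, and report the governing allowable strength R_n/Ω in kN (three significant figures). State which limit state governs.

Bolt shear: A_b = π·24²/4 = 452.4 mm²; R_n = 469 × 452.4 × 5 × 1 / 1000 = 1061 kN → 1061 / 2 = 530 kN.
Bearing: edge l_c = 46.5, r_n = 351.5 kN; interior l_c = 43, r_n = 325.1 kN; R_n = 351.5 + 4·325.1 = 1652 kN → 826 kN.
Block shear: A_gv = 4760, A_nv = 2933, A_nt = 287 mm²; R_n = min(0.6F_uA_nv, 0.6F_yA_gv) + U_bs·F_u·A_nt = 921.1 kN → 461 kN.
Block shear governs: 461 kN.

461 kN (block shear governs)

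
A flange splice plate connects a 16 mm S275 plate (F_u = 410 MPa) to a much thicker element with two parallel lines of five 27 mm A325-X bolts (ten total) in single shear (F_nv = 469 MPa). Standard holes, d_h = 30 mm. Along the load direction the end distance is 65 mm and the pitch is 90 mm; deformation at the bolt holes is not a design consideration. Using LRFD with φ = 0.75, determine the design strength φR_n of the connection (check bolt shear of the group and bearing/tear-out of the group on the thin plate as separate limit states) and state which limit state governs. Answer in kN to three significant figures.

Bolt shear: A_b = π·27²/4 = 572.6 mm²; R_n = 469 × 572.6 × 10 × 1 / 1000 = 2685 kN → 0.75 × 2685 = 2010 kN.
Bearing (1.5 l_c t F_u ≤ 3.0 d t F_u): upper limit = 3.0·27·16·410 / 1000 = 531.4 kN.
  Edge l_c = 65 − 30/2 = 50 → r_n = 492 kN; interior l_c = 90 − 30 = 60 → r_n = 531.4 kN.
  R_n,bearing = 2·492 + 8·531.4 = 5235 kN → 0.75 × 5235 = 3930 kN.
Bolt shear governs: 2010 kN.

2010 kN (bolt shear governs)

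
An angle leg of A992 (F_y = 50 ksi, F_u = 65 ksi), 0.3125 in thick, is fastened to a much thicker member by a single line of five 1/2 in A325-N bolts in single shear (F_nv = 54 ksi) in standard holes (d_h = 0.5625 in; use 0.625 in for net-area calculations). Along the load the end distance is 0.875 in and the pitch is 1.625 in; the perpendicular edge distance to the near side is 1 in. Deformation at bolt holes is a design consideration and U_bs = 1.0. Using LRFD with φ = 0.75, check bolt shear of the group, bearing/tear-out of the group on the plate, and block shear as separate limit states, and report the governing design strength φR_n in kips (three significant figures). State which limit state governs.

39.8 kips (bolt shear governs)

Bolt shear: A_b = π·0.5²/4 = 0.1963 in²; R_n = 54 × 0.1963 × 5 × 1 = 53.01 kips → 0.75 × 53.01 = 39.8 kips.
Bearing: edge l_c = 0.5938, r_n = 14.47 kips; interior l_c = 1.062, r_n = 24.38 kips; R_n = 14.47 + 4·24.38 = 112 kips → 84 kips.
Block shear: A_gv = 2.305, A_nv = 1.426, A_nt = 0.2148 in²; R_n = min(0.6F_uA_nv, 0.6F_yA_gv) + U_bs·F_u·A_nt = 69.57 kips → 52.2 kips.
Bolt shear governs: 39.8 kips.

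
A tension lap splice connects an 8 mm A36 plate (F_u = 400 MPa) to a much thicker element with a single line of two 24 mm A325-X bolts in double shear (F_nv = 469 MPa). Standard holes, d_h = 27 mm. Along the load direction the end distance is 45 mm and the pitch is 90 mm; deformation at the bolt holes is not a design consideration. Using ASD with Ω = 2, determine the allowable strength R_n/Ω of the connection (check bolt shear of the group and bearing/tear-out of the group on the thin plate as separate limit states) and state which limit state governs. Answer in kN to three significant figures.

191 kN (bearing governs)

Bolt shear: A_b = π·24²/4 = 452.4 mm²; R_n = 469 × 452.4 × 2 × 2 / 1000 = 848.7 kN → 848.7 / 2 = 424 kN.
Bearing (1.5 l_c t F_u ≤ 3.0 d t F_u): upper limit = 3.0·24·8·400 / 1000 = 230.4 kN.
  Edge l_c = 45 − 27/2 = 31.5 → r_n = 151.2 kN; interior l_c = 90 − 27 = 63 → r_n = 230.4 kN.
  R_n,bearing = 1·151.2 + 1·230.4 = 381.6 kN → 381.6 / 2 = 191 kN.
Bearing governs: 191 kN.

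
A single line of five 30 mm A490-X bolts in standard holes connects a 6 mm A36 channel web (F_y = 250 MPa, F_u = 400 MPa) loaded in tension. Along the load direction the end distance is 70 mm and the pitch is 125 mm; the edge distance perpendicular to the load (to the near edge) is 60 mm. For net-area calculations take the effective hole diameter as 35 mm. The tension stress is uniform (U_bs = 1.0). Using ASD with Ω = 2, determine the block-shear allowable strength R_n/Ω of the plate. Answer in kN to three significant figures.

Shear plane L_v = 70 + 4·125 = 570 mm; A_gv = 570 × 6 = 3420 mm².
A_nv = (570 − 4.5·35) × 6 = 2475 mm².
A_nt = (60 − 0.5·35) × 6 = 255 mm².
0.6 F_u A_nv = 594 kN; 0.6 F_y A_gv = 513 kN → shear yielding governs the shear term.
R_n = 513 + 1.0 × 400 × 255 / 1000 = 615 kN.
Allowable strength R_n/Ω = 615 / 2 = 308 kN.

308 kN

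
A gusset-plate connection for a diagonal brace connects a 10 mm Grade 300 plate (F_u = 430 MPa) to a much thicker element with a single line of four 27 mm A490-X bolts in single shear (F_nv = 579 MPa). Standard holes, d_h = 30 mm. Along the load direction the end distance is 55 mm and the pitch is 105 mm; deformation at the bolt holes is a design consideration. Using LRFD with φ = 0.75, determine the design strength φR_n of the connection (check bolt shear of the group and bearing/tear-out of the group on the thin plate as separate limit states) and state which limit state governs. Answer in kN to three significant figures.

Bolt shear: A_b = π·27²/4 = 572.6 mm²; R_n = 579 × 572.6 × 4 × 1 / 1000 = 1326 kN → 0.75 × 1326 = 995 kN.
Bearing (1.2 l_c t F_u ≤ 2.4 d t F_u): upper limit = 2.4·27·10·430 / 1000 = 278.6 kN.
  Edge l_c = 55 − 30/2 = 40 → r_n = 206.4 kN; interior l_c = 105 − 30 = 75 → r_n = 278.6 kN.
  R_n,bearing = 1·206.4 + 3·278.6 = 1042 kN → 0.75 × 1042 = 782 kN.
Bearing governs: 782 kN.

782 kN (bearing governs)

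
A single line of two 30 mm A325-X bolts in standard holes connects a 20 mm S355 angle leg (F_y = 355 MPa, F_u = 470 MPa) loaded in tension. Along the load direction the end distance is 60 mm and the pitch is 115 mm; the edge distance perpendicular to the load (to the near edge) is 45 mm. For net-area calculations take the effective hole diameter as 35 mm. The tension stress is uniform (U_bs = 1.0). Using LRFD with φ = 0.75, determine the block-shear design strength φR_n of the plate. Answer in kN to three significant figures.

712 kN

Shear plane L_v = 60 + 1·115 = 175 mm; A_gv = 175 × 20 = 3500 mm².
A_nv = (175 − 1.5·35) × 20 = 2450 mm².
A_nt = (45 − 0.5·35) × 20 = 550 mm².
0.6 F_u A_nv = 690.9 kN; 0.6 F_y A_gv = 745.5 kN → shear rupture governs the shear term.
R_n = 690.9 + 1.0 × 470 × 550 / 1000 = 949.4 kN.
Design strength φR_n = 0.75 × 949.4 = 712 kN.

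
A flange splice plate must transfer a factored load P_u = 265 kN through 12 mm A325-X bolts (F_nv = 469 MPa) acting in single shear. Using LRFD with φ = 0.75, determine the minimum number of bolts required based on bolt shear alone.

7 bolts

A_b = π·12²/4 = 113.1 mm².
Per-bolt design strength φR_n = 0.75 × 469 × 113.1 × 1 / 1000 = 39.78 kN.
n ≥ 265 / 39.78 = 6.661 → use 7 bolts.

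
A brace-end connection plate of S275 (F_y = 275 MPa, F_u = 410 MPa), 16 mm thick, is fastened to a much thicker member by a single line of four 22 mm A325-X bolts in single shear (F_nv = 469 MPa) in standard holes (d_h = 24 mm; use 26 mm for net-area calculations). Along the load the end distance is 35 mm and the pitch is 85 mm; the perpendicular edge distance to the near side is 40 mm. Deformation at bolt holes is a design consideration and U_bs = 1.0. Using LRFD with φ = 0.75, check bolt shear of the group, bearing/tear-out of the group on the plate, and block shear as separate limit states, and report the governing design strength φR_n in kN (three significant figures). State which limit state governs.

Bolt shear: A_b = π·22²/4 = 380.1 mm²; R_n = 469 × 380.1 × 4 × 1 / 1000 = 713.1 kN → 0.75 × 713.1 = 535 kN.
Bearing: edge l_c = 23, r_n = 181.1 kN; interior l_c = 61, r_n = 346.4 kN; R_n = 181.1 + 3·346.4 = 1220 kN → 915 kN.
Block shear: A_gv = 4640, A_nv = 3184, A_nt = 432 mm²; R_n = min(0.6F_uA_nv, 0.6F_yA_gv) + U_bs·F_u·A_nt = 942.7 kN → 707 kN.
Bolt shear governs: 535 kN.

535 kN (bolt shear governs)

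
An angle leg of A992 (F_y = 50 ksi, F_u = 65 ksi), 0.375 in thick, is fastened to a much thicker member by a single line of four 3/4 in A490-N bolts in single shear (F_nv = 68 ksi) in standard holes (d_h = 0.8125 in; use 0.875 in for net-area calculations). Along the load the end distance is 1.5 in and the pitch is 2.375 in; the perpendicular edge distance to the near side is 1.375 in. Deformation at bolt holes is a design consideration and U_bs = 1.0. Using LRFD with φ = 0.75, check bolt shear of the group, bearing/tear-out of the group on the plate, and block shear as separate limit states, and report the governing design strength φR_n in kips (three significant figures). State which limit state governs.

78.2 kips (block shear governs)

Bolt shear: A_b = π·0.75²/4 = 0.4418 in²; R_n = 68 × 0.4418 × 4 × 1 = 120.2 kips → 0.75 × 120.2 = 90.1 kips.
Bearing: edge l_c = 1.094, r_n = 31.99 kips; interior l_c = 1.562, r_n = 43.87 kips; R_n = 31.99 + 3·43.87 = 163.6 kips → 123 kips.
Block shear: A_gv = 3.234, A_nv = 2.086, A_nt = 0.3516 in²; R_n = min(0.6F_uA_nv, 0.6F_yA_gv) + U_bs·F_u·A_nt = 104.2 kips → 78.2 kips.
Block shear governs: 78.2 kips.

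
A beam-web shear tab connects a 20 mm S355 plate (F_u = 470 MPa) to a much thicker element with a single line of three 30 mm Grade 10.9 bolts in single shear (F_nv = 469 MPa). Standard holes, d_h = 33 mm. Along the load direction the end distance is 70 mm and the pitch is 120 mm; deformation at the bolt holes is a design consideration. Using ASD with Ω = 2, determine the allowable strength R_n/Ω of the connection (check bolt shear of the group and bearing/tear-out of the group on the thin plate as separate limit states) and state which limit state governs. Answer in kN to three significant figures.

497 kN (bolt shear governs)

Bolt shear: A_b = π·30²/4 = 706.9 mm²; R_n = 469 × 706.9 × 3 × 1 / 1000 = 994.5 kN → 994.5 / 2 = 497 kN.
Bearing (1.2 l_c t F_u ≤ 2.4 d t F_u): upper limit = 2.4·30·20·470 / 1000 = 676.8 kN.
  Edge l_c = 70 − 33/2 = 53.5 → r_n = 603.5 kN; interior l_c = 120 − 33 = 87 → r_n = 676.8 kN.
  R_n,bearing = 1·603.5 + 2·676.8 = 1957 kN → 1957 / 2 = 979 kN.
Bolt shear governs: 497 kN.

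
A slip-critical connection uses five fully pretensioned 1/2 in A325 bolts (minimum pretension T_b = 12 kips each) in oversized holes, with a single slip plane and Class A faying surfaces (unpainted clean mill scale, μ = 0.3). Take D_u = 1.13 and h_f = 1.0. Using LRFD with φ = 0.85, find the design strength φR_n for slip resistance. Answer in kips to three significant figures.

R_n = μ · D_u · h_f · T_b · n_s · n_b = 0.3 × 1.13 × 1.0 × 12 × 1 × 5 = 20.34 kips.
Design strength φR_n = 0.85 × 20.34 = 17.3 kips.

17.3 kips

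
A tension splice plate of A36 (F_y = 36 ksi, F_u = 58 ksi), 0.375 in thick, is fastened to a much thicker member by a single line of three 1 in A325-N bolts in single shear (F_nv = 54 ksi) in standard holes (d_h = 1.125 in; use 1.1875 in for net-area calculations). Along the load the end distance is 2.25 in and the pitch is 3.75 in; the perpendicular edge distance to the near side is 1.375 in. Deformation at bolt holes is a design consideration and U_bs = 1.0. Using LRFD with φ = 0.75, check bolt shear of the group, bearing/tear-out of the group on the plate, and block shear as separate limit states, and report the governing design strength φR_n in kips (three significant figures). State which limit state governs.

Bolt shear: A_b = π·1²/4 = 0.7854 in²; R_n = 54 × 0.7854 × 3 × 1 = 127.2 kips → 0.75 × 127.2 = 95.4 kips.
Bearing: edge l_c = 1.688, r_n = 44.04 kips; interior l_c = 2.625, r_n = 52.2 kips; R_n = 44.04 + 2·52.2 = 148.4 kips → 111 kips.
Block shear: A_gv = 3.656, A_nv = 2.543, A_nt = 0.293 in²; R_n = min(0.6F_uA_nv, 0.6F_yA_gv) + U_bs·F_u·A_nt = 95.97 kips → 72 kips.
Block shear governs: 72 kips.

72 kips (block shear governs)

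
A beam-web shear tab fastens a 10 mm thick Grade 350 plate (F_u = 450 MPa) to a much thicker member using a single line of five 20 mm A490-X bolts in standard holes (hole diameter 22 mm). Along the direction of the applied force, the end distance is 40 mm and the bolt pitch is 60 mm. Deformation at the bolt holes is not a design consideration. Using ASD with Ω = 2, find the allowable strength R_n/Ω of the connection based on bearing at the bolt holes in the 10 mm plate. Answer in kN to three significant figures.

Per bolt r_n = 1.5 l_c t F_u ≤ 3.0 d t F_u; upper limit = 3.0 × 20 × 10 × 450 / 1000 = 270 kN.
Edge bolt: l_c = 40 − 22/2 = 29 mm → 1.5 × 29 × 10 × 450 / 1000 = 195.8 → r_n = 195.8 kN.
Interior bolts: l_c = 60 − 22 = 38 mm → 1.5 × 38 × 10 × 450 / 1000 = 256.5 → r_n = 256.5 kN.
R_n = 1 × 195.8 + 4 × 256.5 = 1222 kN.
Allowable strength R_n/Ω = 1222 / 2 = 611 kN.

611 kN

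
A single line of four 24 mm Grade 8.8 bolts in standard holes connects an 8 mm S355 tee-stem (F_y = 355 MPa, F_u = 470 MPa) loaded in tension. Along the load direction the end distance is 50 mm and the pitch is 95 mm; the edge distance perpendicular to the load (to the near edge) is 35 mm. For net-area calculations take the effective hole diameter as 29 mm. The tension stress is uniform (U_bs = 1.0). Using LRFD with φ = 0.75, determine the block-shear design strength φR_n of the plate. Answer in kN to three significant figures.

453 kN

Shear plane L_v = 50 + 3·95 = 335 mm; A_gv = 335 × 8 = 2680 mm².
A_nv = (335 − 3.5·29) × 8 = 1868 mm².
A_nt = (35 − 0.5·29) × 8 = 164 mm².
0.6 F_u A_nv = 526.8 kN; 0.6 F_y A_gv = 570.8 kN → shear rupture governs the shear term.
R_n = 526.8 + 1.0 × 470 × 164 / 1000 = 603.9 kN.
Design strength φR_n = 0.75 × 603.9 = 453 kN.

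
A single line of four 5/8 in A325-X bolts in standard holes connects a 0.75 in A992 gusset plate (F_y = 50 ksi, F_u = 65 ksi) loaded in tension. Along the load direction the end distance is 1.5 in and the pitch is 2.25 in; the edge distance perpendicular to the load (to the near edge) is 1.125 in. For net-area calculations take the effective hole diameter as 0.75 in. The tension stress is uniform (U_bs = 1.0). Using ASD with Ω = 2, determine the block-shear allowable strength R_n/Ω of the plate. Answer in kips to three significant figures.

Shear plane L_v = 1.5 + 3·2.25 = 8.25 in; A_gv = 8.25 × 0.75 = 6.188 in².
A_nv = (8.25 − 3.5·0.75) × 0.75 = 4.219 in².
A_nt = (1.125 − 0.5·0.75) × 0.75 = 0.5625 in².
0.6 F_u A_nv = 164.5 kips; 0.6 F_y A_gv = 185.6 kips → shear rupture governs the shear term.
R_n = 164.5 + 1.0 × 65 × 0.5625 = 201.1 kips.
Allowable strength R_n/Ω = 201.1 / 2 = 101 kips.

101 kips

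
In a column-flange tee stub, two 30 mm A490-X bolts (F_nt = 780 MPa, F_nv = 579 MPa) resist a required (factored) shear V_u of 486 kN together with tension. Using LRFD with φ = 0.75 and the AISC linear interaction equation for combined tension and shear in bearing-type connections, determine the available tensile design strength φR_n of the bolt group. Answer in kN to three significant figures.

420 kN

A_b = π·30²/4 = 706.9 mm²; f_rv = 486 × 1000 / (2 × 706.9) = 343.8 MPa.
F'_nt = 1.3 F_nt − (F_nt / φF_nv) f_rv = 1.3·780 − (780/(0.75·579))·343.8 = 396.5 MPa, capped at F_nt → F'_nt = 396.5 MPa.
R_n = F'_nt · A_b · n = 396.5 × 706.9 × 2 / 1000 = 560.6 kN.
Design strength φR_n = 0.75 × 560.6 = 420 kN.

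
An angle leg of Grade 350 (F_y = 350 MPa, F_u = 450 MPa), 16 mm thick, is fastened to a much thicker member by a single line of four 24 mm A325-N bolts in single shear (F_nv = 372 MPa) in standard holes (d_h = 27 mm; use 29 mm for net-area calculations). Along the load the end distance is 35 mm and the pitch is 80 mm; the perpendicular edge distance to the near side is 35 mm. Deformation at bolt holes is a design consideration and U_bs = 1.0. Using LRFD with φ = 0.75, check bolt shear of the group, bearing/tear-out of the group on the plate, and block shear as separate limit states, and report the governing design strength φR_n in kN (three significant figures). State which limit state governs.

Bolt shear: A_b = π·24²/4 = 452.4 mm²; R_n = 372 × 452.4 × 4 × 1 / 1000 = 673.2 kN → 0.75 × 673.2 = 505 kN.
Bearing: edge l_c = 21.5, r_n = 185.8 kN; interior l_c = 53, r_n = 414.7 kN; R_n = 185.8 + 3·414.7 = 1430 kN → 1070 kN.
Block shear: A_gv = 4400, A_nv = 2776, A_nt = 328 mm²; R_n = min(0.6F_uA_nv, 0.6F_yA_gv) + U_bs·F_u·A_nt = 897.1 kN → 673 kN.
Bolt shear governs: 505 kN.

505 kN (bolt shear governs)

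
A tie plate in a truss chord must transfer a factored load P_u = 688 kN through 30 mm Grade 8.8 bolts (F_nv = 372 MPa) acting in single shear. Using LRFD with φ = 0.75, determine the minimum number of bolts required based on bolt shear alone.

A_b = π·30²/4 = 706.9 mm².
Per-bolt design strength φR_n = 0.75 × 372 × 706.9 × 1 / 1000 = 197.2 kN.
n ≥ 688 / 197.2 = 3.489 → use 4 bolts.

4 bolts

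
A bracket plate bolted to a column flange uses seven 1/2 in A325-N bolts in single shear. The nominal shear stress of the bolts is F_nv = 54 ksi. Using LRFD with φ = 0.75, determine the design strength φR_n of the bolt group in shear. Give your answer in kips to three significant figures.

55.7 kips

A_b = π × 0.5² / 4 = 0.1963 in².
R_n = F_nv · A_b · n · n_s = 54 × 0.1963 × 7 × 1 = 74.22 kips.
Design strength φR_n = 0.75 × 74.22 = 55.7 kips.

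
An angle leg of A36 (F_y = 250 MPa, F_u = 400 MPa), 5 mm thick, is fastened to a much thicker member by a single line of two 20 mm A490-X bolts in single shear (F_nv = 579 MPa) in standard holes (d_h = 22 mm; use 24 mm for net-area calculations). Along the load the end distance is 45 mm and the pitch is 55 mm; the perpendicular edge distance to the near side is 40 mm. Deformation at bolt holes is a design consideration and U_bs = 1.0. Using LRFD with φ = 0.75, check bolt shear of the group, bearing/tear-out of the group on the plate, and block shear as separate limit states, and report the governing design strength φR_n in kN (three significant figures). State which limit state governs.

Bolt shear: A_b = π·20²/4 = 314.2 mm²; R_n = 579 × 314.2 × 2 × 1 / 1000 = 363.8 kN → 0.75 × 363.8 = 273 kN.
Bearing: edge l_c = 34, r_n = 81.6 kN; interior l_c = 33, r_n = 79.2 kN; R_n = 81.6 + 1·79.2 = 160.8 kN → 121 kN.
Block shear: A_gv = 500, A_nv = 320, A_nt = 140 mm²; R_n = min(0.6F_uA_nv, 0.6F_yA_gv) + U_bs·F_u·A_nt = 131 kN → 98.2 kN.
Block shear governs: 98.2 kN.

98.2 kN (block shear governs)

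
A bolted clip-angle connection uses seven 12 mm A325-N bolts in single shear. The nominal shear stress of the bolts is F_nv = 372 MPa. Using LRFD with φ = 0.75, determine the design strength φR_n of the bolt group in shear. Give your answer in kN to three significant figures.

221 kN

A_b = π × 12² / 4 = 113.1 mm².
R_n = F_nv · A_b · n · n_s = 372 × 113.1 × 7 × 1 / 1000 = 294.5 kN.
Design strength φR_n = 0.75 × 294.5 = 221 kN.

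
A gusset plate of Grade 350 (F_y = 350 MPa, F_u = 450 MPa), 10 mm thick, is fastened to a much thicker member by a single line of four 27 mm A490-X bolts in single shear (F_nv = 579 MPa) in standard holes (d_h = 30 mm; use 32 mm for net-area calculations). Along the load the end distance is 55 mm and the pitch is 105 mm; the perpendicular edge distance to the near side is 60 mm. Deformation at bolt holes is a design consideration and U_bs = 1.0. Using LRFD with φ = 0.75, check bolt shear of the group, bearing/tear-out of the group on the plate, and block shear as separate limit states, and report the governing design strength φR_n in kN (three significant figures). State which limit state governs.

671 kN (block shear governs)

Bolt shear: A_b = π·27²/4 = 572.6 mm²; R_n = 579 × 572.6 × 4 × 1 / 1000 = 1326 kN → 0.75 × 1326 = 995 kN.
Bearing: edge l_c = 40, r_n = 216 kN; interior l_c = 75, r_n = 291.6 kN; R_n = 216 + 3·291.6 = 1091 kN → 818 kN.
Block shear: A_gv = 3700, A_nv = 2580, A_nt = 440 mm²; R_n = min(0.6F_uA_nv, 0.6F_yA_gv) + U_bs·F_u·A_nt = 894.6 kN → 671 kN.
Block shear governs: 671 kN.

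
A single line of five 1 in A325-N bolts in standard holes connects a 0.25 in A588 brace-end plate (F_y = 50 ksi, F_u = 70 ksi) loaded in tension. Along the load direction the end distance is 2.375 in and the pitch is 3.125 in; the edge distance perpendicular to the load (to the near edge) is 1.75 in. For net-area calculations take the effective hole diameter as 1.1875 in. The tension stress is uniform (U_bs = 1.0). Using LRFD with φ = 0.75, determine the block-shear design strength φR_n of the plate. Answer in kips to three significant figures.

90.2 kips

Shear plane L_v = 2.375 + 4·3.125 = 14.88 in; A_gv = 14.88 × 0.25 = 3.719 in².
A_nv = (14.88 − 4.5·1.1875) × 0.25 = 2.383 in².
A_nt = (1.75 − 0.5·1.1875) × 0.25 = 0.2891 in².
0.6 F_u A_nv = 100.1 kips; 0.6 F_y A_gv = 111.6 kips → shear rupture governs the shear term.
R_n = 100.1 + 1.0 × 70 × 0.2891 = 120.3 kips.
Design strength φR_n = 0.75 × 120.3 = 90.2 kips.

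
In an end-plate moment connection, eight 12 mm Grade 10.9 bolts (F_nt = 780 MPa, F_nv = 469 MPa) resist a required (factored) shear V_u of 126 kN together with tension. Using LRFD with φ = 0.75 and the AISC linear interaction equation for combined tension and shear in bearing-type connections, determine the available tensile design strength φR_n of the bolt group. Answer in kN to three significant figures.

479 kN

A_b = π·12²/4 = 113.1 mm²; f_rv = 126 × 1000 / (8 × 113.1) = 139.3 MPa.
F'_nt = 1.3 F_nt − (F_nt / φF_nv) f_rv = 1.3·780 − (780/(0.75·469))·139.3 = 705.2 MPa, capped at F_nt → F'_nt = 705.2 MPa.
R_n = F'_nt · A_b · n = 705.2 × 113.1 × 8 / 1000 = 638 kN.
Design strength φR_n = 0.75 × 638 = 479 kN.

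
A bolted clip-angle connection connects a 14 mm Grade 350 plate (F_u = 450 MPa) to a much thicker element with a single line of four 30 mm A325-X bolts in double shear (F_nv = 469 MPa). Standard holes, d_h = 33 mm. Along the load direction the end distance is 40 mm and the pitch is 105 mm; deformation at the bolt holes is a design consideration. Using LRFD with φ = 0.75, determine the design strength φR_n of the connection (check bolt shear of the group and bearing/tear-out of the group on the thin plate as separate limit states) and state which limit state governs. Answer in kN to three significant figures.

Bolt shear: A_b = π·30²/4 = 706.9 mm²; R_n = 469 × 706.9 × 4 × 2 / 1000 = 2652 kN → 0.75 × 2652 = 1990 kN.
Bearing (1.2 l_c t F_u ≤ 2.4 d t F_u): upper limit = 2.4·30·14·450 / 1000 = 453.6 kN.
  Edge l_c = 40 − 33/2 = 23.5 → r_n = 177.7 kN; interior l_c = 105 − 33 = 72 → r_n = 453.6 kN.
  R_n,bearing = 1·177.7 + 3·453.6 = 1538 kN → 0.75 × 1538 = 1150 kN.
Bearing governs: 1150 kN.

1150 kN (bearing governs)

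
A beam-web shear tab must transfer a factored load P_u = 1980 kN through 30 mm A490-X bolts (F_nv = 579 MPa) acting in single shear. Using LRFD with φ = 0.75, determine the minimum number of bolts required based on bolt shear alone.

A_b = π·30²/4 = 706.9 mm².
Per-bolt design strength φR_n = 0.75 × 579 × 706.9 × 1 / 1000 = 307 kN.
n ≥ 1980 / 307 = 6.45 → use 7 bolts.

7 bolts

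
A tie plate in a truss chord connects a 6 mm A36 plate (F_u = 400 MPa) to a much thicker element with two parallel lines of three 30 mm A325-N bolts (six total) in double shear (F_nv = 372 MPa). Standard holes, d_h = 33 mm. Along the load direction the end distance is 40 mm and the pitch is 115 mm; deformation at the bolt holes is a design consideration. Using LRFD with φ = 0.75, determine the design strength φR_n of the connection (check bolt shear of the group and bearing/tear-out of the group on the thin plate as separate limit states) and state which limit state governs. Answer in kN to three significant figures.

620 kN (bearing governs)

Bolt shear: A_b = π·30²/4 = 706.9 mm²; R_n = 372 × 706.9 × 6 × 2 / 1000 = 3155 kN → 0.75 × 3155 = 2370 kN.
Bearing (1.2 l_c t F_u ≤ 2.4 d t F_u): upper limit = 2.4·30·6·400 / 1000 = 172.8 kN.
  Edge l_c = 40 − 33/2 = 23.5 → r_n = 67.68 kN; interior l_c = 115 − 33 = 82 → r_n = 172.8 kN.
  R_n,bearing = 2·67.68 + 4·172.8 = 826.6 kN → 0.75 × 826.6 = 620 kN.
Bearing governs: 620 kN.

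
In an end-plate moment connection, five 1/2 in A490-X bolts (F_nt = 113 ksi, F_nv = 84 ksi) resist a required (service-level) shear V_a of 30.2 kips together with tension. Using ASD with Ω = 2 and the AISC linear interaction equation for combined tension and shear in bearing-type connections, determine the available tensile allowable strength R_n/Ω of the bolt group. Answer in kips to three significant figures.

A_b = π·0.5²/4 = 0.1963 in²; f_rv = 30.2 / (5 × 0.1963) = 30.76 ksi.
F'_nt = 1.3 F_nt − (Ω F_nt / F_nv) f_rv = 1.3·113 − (2·113/84)·30.76 = 64.14 ksi, capped at F_nt → F'_nt = 64.14 ksi.
R_n = F'_nt · A_b · n = 64.14 × 0.1963 × 5 = 62.97 kips.
Allowable strength R_n/Ω = 62.97 / 2 = 31.5 kips.

31.5 kips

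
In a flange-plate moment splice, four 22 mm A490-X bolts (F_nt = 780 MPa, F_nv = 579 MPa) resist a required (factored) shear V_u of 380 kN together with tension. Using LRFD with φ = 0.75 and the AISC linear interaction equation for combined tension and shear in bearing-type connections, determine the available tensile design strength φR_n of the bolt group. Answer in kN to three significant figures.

644 kN

A_b = π·22²/4 = 380.1 mm²; f_rv = 380 × 1000 / (4 × 380.1) = 249.9 MPa.
F'_nt = 1.3 F_nt − (F_nt / φF_nv) f_rv = 1.3·780 − (780/(0.75·579))·249.9 = 565.1 MPa, capped at F_nt → F'_nt = 565.1 MPa.
R_n = F'_nt · A_b · n = 565.1 × 380.1 × 4 / 1000 = 859.3 kN.
Design strength φR_n = 0.75 × 859.3 = 644 kN.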